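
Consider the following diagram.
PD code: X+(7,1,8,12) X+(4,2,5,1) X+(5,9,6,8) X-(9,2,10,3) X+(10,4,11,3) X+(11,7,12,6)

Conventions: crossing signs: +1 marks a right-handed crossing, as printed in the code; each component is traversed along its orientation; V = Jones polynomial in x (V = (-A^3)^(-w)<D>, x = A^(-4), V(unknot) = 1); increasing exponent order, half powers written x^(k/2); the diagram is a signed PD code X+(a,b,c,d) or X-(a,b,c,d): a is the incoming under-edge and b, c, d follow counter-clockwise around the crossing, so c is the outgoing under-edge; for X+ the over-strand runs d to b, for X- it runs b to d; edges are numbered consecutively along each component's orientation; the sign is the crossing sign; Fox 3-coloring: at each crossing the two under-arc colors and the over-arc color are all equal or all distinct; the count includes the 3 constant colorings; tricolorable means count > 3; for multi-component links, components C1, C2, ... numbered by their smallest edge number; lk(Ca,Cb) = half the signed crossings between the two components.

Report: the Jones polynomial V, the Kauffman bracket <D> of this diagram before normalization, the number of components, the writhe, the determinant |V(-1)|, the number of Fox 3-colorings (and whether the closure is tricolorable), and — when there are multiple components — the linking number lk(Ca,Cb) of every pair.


V(x) = x + x^3 - x^4
bracket: -A^-4 + 1 + A^8, w = +4
1 component, writhe +4, over 6 crossings
det 3, colorings 9 of 3^6 — tricolorable
observation: the span of V is 3, forcing >= 3 crossings in any diagram


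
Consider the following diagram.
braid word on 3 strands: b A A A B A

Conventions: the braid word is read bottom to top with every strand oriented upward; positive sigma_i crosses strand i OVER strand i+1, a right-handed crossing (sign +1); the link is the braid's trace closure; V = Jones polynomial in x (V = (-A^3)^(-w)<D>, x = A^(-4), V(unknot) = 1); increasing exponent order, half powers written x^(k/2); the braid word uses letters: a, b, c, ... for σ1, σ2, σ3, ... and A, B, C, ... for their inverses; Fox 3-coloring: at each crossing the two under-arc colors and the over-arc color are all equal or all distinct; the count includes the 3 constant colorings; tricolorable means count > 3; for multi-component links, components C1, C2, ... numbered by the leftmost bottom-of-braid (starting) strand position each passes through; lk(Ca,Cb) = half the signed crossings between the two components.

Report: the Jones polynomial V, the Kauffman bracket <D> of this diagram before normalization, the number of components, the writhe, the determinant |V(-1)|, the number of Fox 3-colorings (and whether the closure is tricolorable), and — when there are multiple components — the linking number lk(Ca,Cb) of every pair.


Jones polynomial: V(x) = -x^-4 + x^-3 + x^-1
<D> = A^-8 + 1 - A^4; writhe -4
components 1, writhe -4 (6 crossings)
3-colorings: 9 of 3^6, det 3 — tricolorable
note: V spans 3 powers of x: at least 3 crossings in any diagram


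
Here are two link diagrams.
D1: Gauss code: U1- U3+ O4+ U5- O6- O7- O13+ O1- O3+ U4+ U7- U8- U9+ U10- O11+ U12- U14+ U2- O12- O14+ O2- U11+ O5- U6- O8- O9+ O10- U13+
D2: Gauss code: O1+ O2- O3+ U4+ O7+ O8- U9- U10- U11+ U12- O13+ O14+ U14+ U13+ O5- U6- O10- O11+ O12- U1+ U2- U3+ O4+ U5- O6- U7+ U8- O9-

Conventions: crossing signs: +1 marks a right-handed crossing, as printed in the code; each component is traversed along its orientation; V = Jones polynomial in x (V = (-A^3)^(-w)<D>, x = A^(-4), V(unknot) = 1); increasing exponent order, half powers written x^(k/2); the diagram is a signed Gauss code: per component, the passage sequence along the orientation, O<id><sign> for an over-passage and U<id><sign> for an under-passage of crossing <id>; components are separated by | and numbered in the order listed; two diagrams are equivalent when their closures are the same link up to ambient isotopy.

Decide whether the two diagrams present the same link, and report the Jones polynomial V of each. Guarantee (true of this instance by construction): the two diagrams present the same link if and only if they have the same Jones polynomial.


same link: yes
V(D1) = 1  [14 crossings, <D> = A^-6, w = -2]
V(D2) = 1  (w 0, c 14, <D> = 1)
note: all 2 diagrams share one V(x), hence one class


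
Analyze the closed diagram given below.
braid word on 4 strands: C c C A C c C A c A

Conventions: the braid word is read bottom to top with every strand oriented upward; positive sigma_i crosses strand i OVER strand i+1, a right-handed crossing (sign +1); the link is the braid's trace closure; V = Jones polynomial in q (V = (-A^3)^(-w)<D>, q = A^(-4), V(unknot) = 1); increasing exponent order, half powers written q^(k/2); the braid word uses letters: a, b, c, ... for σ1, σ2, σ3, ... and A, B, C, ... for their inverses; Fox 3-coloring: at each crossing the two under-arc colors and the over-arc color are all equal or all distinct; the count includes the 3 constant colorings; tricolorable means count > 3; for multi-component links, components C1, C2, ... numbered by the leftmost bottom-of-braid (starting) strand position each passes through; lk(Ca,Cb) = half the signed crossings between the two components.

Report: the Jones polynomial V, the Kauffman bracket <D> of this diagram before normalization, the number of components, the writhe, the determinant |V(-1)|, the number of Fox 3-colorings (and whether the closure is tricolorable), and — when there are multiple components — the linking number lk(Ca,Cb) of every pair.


Jones polynomial: V(q) = q^(-9/2) - q^(-5/2) - q^(-3/2) - q^(-1/2)
<D> = -A^-10 - A^-6 - A^-2 + A^6; writhe -4
components 2, writhe -4 (10 crossings)
linking number lk(C1,C2) = 0
3-colorings: 27 of 3^10, det 0 — tricolorable
note: all 2 components of this link are unlinked algebraically


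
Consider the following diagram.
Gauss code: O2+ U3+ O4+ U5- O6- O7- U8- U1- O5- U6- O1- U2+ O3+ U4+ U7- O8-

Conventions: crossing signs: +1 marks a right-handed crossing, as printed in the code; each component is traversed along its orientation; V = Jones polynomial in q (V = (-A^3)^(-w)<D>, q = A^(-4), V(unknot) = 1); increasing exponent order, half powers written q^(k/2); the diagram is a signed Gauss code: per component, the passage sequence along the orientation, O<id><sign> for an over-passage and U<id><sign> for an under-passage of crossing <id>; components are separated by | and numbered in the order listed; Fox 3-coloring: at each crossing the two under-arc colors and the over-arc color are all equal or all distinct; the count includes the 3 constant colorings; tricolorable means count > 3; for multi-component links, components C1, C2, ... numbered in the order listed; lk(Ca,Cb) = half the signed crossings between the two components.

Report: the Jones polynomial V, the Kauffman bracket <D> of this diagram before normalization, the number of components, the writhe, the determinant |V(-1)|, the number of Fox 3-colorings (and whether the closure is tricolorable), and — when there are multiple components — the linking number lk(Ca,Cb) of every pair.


V(q) = -q^-5 + q^-4 - q^-3 + 2q^-2 - q^-1 + 2 - q
bracket: -A^-10 + 2A^-6 - A^-2 + 2A^2 - A^6 + A^10 - A^14, w = -2
1 component, writhe -2, over 8 crossings
det 9, colorings 9 of 3^8 — tricolorable
observation: the span of V is 6, forcing >= 6 crossings in any diagram


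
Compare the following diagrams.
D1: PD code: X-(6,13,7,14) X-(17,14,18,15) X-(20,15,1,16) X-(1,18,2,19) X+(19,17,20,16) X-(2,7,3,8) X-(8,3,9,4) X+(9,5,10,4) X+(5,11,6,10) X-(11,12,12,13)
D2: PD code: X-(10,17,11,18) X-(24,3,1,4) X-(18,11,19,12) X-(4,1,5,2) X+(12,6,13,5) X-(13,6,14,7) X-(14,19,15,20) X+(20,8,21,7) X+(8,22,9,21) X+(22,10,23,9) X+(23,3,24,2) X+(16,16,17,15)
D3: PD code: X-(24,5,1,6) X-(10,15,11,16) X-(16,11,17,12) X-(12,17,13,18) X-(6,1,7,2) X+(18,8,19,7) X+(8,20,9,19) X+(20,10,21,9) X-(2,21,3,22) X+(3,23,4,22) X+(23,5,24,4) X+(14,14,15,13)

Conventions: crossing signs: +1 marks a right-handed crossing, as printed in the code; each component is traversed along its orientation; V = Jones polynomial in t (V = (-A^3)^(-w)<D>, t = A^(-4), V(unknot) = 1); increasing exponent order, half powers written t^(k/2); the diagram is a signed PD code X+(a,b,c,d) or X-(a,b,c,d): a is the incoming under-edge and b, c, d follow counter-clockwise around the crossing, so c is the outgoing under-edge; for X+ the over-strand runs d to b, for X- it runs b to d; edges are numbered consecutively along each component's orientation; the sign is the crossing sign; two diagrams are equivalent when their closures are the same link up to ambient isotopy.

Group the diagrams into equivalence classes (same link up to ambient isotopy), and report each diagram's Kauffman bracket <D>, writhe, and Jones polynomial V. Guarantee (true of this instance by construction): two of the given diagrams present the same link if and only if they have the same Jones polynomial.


classes: {D1} | {D2, D3}
V(D1) = 1  [10 crossings, <D> = A^-12, w = -4]
V(D2) = -t^-3 + t^-2 - t^-1 + 3 - t + t^2 - t^3  [12 crossings, <D> = -A^-12 + A^-8 - A^-4 + 3 - A^4 + A^8 - A^12, w = 0]
V(D3) = -t^-3 + t^-2 - t^-1 + 3 - t + t^2 - t^3  [12 crossings, <D> = -A^-12 + A^-8 - A^-4 + 3 - A^4 + A^8 - A^12, w = 0]
note: V(t) takes 2 values over 3 diagrams, fixing the grouping


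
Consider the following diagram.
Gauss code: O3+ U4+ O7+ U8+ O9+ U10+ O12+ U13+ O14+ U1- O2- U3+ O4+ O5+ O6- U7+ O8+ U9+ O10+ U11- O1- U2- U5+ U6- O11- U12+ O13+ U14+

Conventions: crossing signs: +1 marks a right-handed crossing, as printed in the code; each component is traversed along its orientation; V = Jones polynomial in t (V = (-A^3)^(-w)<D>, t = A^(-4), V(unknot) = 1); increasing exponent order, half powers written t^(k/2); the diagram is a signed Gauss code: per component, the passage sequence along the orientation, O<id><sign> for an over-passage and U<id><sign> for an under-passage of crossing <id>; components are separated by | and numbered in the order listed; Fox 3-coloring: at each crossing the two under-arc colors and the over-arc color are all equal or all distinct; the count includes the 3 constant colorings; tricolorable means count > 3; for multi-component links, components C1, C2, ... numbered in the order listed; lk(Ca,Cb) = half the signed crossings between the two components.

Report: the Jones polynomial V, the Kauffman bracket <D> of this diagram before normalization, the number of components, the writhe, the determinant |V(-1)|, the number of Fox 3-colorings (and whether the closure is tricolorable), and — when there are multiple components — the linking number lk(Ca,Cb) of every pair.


V = -1 + 2t - 3t^2 + 6t^3 - 6t^4 + 8t^5 - 9t^6 + 8t^7 - 7t^8 + 6t^9 - 4t^10 + 2t^11 - t^12
<D> = -A^-30 + 2A^-26 - 4A^-22 + 6A^-18 - 7A^-14 + 8A^-10 - 9A^-6 + 8A^-2 - 6A^2 + 6A^6 - 3A^10 + 2A^14 - A^18 (w = +6)
1 component over 14 crossings, w = +6
27 Fox colorings among 3^14, |V(-1)| = 63: tricolorable
why: V spans 12 powers of t: at least 12 crossings in any diagram


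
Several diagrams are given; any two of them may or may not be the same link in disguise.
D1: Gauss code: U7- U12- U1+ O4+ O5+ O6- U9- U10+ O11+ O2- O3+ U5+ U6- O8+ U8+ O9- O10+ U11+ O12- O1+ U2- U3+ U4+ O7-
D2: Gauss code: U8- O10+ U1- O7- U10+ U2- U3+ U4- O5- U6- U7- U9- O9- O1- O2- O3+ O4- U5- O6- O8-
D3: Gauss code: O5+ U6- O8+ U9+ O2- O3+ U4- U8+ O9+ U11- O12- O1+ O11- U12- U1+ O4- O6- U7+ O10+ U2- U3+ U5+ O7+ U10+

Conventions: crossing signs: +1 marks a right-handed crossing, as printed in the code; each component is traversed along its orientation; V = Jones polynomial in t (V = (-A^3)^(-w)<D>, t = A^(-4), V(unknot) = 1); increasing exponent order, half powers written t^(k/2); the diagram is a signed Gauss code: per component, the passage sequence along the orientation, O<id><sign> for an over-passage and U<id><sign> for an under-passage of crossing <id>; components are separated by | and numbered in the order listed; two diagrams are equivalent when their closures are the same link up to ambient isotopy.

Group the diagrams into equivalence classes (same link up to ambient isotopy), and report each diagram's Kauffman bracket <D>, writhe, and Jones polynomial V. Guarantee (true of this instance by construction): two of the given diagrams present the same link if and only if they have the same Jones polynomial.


grouping into links: {D1} | {D2} | {D3}
V(D1) = 1  (w +2, c 12, <D> = A^6)
D2 (bracket A^-14 - A^-10 + 2A^-6 - A^-2 + A^2 - A^6; 10 crossings at w = -6): V = -t^-6 + t^-5 - t^-4 + 2t^-3 - t^-2 + t^-1
V(D3) = t + t^3 - t^4  (w +2, c 12, <D> = -A^-10 + A^-6 + A^2)
key observation: 3 values of V(t) split the 3 diagrams


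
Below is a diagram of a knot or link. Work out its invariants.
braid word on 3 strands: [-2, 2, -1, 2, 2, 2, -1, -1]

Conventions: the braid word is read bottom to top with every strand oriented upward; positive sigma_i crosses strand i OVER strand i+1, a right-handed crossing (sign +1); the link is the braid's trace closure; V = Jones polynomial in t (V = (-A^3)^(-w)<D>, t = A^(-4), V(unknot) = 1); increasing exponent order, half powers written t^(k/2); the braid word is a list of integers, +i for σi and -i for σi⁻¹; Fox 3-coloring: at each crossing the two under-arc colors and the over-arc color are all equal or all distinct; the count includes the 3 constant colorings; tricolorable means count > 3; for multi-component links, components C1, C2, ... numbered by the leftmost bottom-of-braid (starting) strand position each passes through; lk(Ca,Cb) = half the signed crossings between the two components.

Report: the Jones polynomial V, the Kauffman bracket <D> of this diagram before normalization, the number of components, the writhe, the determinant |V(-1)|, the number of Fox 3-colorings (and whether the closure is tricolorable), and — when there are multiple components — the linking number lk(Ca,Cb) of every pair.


V(t) = -t^-3 + t^-2 - t^-1 + 3 - t + t^2 - t^3
bracket: -A^-12 + A^-8 - A^-4 + 3 - A^4 + A^8 - A^12, w = 0
1 component, writhe 0, over 8 crossings
det 9, colorings 27 of 3^8 — tricolorable
observation: det 9 = |V(-1)|; divisible by 3, so tricolorable


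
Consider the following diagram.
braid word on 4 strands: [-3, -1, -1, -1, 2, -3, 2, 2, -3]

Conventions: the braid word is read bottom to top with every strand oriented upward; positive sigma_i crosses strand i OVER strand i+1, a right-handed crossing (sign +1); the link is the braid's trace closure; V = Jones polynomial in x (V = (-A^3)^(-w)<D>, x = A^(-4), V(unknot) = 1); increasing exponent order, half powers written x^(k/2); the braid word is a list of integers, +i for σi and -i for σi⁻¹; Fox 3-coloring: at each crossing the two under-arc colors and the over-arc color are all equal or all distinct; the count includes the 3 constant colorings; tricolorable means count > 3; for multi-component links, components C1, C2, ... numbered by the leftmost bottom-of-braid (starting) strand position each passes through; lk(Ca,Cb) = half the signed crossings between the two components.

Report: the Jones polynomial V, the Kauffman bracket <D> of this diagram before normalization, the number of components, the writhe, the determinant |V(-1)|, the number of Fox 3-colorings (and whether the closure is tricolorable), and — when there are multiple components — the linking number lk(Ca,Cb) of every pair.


Jones polynomial: V(x) = x^-7 - 3x^-6 + 4x^-5 - 6x^-4 + 7x^-3 - 6x^-2 + 6x^-1 - 3 + 2x - x^2
<D> = A^-17 - 2A^-13 + 3A^-9 - 6A^-5 + 6A^-1 - 7A^3 + 6A^7 - 4A^11 + 3A^15 - A^19; writhe -3
components 1, writhe -3 (9 crossings)
3-colorings: 9 of 3^9, det 39 — tricolorable
note: w = -3 (over 9 crossings) is diagram-only; (-A^3)^(3) removes it from V


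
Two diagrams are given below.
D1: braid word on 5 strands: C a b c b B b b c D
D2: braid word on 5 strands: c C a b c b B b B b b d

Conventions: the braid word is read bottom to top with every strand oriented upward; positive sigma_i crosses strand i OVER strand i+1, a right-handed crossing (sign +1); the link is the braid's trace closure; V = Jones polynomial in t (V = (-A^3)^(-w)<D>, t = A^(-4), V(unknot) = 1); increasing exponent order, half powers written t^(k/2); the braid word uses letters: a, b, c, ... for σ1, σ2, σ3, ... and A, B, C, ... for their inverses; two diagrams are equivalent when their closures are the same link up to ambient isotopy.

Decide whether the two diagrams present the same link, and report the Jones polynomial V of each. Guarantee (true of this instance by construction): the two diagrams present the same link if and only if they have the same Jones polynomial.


equivalent: yes
D1 (bracket -A^-4 + 1 + A^8; 10 crossings at w = +4): V = t + t^3 - t^4
V(D2) = t + t^3 - t^4  [12 crossings, <D> = -A^2 + A^6 + A^14, w = +6]
observation: D2 (12 crossings) and D1 (10) are Markov-related braid presentations


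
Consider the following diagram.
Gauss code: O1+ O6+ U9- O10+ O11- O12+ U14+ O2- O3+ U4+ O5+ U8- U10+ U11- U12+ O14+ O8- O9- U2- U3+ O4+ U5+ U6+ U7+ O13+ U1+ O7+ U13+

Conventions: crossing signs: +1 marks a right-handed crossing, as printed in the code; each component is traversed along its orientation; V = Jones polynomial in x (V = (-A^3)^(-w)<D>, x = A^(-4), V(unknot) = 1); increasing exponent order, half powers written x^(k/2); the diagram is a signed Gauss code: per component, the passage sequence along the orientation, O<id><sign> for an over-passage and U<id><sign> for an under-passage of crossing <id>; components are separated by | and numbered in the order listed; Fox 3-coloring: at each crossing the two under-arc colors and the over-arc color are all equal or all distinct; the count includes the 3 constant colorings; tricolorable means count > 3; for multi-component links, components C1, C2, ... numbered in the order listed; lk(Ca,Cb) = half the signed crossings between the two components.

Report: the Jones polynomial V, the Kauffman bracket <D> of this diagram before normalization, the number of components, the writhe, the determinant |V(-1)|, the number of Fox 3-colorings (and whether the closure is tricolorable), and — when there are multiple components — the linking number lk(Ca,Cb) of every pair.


V(x) = x^2 + 2x^4 - 2x^5 + x^6 - 2x^7 + x^8
bracket: A^-14 - 2A^-10 + A^-6 - 2A^-2 + 2A^2 + A^10, w = +6
1 component, writhe +6, over 14 crossings
det 9, colorings 27 of 3^14 — tricolorable
observation: V spans 6 powers of x: at least 6 crossings in any diagram


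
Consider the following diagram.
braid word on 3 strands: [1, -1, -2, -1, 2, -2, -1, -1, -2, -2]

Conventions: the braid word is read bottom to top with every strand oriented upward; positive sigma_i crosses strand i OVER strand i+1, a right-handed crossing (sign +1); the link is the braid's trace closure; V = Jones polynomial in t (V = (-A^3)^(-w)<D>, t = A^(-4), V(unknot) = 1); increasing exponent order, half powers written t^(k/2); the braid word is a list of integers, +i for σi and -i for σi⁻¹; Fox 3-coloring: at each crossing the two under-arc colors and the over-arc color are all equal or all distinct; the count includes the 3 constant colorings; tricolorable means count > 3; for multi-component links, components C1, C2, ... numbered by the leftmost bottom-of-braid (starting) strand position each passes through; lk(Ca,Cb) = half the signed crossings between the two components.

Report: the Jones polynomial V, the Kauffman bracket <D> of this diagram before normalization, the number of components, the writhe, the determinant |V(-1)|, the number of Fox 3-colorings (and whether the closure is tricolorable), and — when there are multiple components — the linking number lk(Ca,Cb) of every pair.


V(t) = t^-8 - 2t^-7 + t^-6 - 2t^-5 + 2t^-4 + t^-2
bracket: A^-10 + 2A^-2 - 2A^2 + A^6 - 2A^10 + A^14, w = -6
1 component, writhe -6, over 10 crossings
det 9, colorings 27 of 3^10 — tricolorable
observation: w = -6 shifts under R1 moves; the (-A^3)^(6) factor cancels that in V


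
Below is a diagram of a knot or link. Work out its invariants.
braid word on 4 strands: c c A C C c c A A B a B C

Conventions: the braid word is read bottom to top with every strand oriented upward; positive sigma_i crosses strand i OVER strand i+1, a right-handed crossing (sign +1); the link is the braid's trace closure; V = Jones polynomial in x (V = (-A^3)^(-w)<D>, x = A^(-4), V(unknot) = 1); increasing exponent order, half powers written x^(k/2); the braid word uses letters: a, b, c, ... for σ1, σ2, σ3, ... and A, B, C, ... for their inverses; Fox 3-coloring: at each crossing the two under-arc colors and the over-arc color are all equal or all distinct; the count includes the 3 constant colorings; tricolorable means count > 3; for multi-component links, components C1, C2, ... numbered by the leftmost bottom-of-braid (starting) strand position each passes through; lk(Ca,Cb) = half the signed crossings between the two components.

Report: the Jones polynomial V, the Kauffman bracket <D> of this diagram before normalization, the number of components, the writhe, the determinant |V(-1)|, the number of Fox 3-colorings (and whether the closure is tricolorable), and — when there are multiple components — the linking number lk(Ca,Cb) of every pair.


Jones polynomial: V(x) = -x^-6 + x^-5 - x^-4 + 2x^-3 - x^-2 + x^-1
<D> = -A^-5 + A^-1 - 2A^3 + A^7 - A^11 + A^15; writhe -3
components 1, writhe -3 (13 crossings)
3-colorings: 3 of 3^13, det 7 — not tricolorable
note: w = -3 shifts under R1 moves; the (-A^3)^(3) factor cancels that in V


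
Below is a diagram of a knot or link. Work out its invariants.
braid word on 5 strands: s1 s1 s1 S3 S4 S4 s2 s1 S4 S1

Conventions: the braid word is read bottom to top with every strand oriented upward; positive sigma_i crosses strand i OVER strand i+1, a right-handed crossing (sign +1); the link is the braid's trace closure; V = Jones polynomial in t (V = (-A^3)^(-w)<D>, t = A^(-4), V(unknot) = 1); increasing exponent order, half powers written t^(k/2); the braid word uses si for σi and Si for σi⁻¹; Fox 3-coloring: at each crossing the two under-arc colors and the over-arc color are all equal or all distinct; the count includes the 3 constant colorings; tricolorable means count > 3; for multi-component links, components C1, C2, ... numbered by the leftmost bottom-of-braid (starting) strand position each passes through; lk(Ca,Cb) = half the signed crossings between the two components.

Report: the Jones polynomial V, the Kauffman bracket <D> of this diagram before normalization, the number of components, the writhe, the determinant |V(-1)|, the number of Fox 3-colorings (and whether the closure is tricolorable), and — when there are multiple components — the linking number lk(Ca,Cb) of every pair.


V = -t^-3 + t^-2 - t^-1 + 3 - t + t^2 - t^3
<D> = -A^-12 + A^-8 - A^-4 + 3 - A^4 + A^8 - A^12 (w = 0)
1 component over 10 crossings, w = 0
27 Fox colorings among 3^10, |V(-1)| = 9: tricolorable
why: V spans 6 powers of t: at least 6 crossings in any diagram


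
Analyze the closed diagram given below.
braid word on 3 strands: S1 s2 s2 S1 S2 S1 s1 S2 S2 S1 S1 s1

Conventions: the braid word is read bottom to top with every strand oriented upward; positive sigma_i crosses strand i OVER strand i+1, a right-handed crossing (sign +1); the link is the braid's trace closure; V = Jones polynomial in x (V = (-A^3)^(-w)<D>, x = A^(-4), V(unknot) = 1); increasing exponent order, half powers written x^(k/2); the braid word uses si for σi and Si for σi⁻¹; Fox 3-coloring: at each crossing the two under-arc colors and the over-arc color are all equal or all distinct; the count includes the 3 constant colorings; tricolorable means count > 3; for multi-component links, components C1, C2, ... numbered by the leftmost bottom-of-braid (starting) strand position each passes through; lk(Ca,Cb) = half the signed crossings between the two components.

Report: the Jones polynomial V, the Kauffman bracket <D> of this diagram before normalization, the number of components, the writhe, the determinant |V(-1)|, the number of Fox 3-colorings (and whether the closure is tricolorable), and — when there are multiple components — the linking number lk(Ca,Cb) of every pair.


V = x^-7 - 2x^-6 + 2x^-5 - 3x^-4 + 3x^-3 - 2x^-2 + 2x^-1
<D> = 2A^-8 - 2A^-4 + 3 - 3A^4 + 2A^8 - 2A^12 + A^16 (w = -4)
1 component over 12 crossings, w = -4
9 Fox colorings among 3^12, |V(-1)| = 15: tricolorable
why: the span of V is 6, forcing >= 6 crossings in any diagram


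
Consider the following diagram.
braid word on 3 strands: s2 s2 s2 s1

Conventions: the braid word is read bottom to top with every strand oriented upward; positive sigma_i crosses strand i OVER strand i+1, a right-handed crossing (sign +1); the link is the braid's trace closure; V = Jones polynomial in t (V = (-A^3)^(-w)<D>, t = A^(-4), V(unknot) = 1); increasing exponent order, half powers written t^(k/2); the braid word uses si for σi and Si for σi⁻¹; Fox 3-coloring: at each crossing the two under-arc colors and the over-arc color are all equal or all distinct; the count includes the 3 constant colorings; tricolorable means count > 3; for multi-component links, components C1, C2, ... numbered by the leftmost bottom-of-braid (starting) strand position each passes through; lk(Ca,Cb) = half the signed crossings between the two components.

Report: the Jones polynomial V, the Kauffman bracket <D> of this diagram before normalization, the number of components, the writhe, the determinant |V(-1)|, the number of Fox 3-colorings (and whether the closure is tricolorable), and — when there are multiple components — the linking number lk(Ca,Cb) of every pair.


Jones polynomial: V(t) = t + t^3 - t^4
<D> = -A^-4 + 1 + A^8; writhe +4
components 1, writhe +4 (4 crossings)
3-colorings: 9 of 3^4, det 3 — tricolorable
note: |V(-1)| = 3: so tricolorable, since 3 divides 3


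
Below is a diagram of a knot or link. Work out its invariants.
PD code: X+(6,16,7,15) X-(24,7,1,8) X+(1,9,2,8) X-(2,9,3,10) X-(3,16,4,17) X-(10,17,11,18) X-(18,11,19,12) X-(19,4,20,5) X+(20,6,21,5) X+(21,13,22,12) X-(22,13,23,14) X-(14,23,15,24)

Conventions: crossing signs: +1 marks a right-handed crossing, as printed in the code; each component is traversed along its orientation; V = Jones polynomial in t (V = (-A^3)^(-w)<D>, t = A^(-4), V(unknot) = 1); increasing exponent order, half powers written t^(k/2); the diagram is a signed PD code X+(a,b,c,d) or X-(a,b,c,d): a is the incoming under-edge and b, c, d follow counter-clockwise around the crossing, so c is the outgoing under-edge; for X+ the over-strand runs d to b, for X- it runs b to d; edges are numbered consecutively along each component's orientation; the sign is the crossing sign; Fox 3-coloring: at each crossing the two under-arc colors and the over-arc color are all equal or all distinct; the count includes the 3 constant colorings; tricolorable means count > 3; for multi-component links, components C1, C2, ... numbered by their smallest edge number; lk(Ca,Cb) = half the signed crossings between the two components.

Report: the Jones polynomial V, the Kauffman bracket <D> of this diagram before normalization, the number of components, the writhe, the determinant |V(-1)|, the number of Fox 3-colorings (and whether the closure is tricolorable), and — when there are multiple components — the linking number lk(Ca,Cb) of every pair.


V(t) = -t^-4 + t^-3 + t^-1
bracket: A^-8 + 1 - A^4, w = -4
1 component, writhe -4, over 12 crossings
det 3, colorings 9 of 3^12 — tricolorable
observation: w = -4 shifts under R1 moves; the (-A^3)^(4) factor cancels that in V


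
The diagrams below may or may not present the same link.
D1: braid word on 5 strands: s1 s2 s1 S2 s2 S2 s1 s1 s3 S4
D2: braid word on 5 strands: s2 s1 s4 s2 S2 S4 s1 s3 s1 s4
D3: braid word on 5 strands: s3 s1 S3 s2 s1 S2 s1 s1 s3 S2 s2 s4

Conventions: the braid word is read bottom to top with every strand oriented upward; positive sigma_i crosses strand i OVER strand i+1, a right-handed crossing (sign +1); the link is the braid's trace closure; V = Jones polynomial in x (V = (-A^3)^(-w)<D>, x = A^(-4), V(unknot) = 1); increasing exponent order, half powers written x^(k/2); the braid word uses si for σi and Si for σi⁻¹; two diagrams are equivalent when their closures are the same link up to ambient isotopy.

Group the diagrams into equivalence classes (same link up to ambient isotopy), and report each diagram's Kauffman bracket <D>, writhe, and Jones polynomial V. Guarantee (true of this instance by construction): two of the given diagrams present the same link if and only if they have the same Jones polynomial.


classes: {D1, D2, D3}
V(D1) = x + x^3 - x^4  [10 crossings, <D> = -A^-4 + 1 + A^8, w = +4]
V(D2) = x + x^3 - x^4  (w +6, c 10, <D> = -A^2 + A^6 + A^14)
V(D3) = x + x^3 - x^4  (w +6, c 12, <D> = -A^2 + A^6 + A^14)
insight: one V(x) for all 3 diagrams — one class (guaranteed)


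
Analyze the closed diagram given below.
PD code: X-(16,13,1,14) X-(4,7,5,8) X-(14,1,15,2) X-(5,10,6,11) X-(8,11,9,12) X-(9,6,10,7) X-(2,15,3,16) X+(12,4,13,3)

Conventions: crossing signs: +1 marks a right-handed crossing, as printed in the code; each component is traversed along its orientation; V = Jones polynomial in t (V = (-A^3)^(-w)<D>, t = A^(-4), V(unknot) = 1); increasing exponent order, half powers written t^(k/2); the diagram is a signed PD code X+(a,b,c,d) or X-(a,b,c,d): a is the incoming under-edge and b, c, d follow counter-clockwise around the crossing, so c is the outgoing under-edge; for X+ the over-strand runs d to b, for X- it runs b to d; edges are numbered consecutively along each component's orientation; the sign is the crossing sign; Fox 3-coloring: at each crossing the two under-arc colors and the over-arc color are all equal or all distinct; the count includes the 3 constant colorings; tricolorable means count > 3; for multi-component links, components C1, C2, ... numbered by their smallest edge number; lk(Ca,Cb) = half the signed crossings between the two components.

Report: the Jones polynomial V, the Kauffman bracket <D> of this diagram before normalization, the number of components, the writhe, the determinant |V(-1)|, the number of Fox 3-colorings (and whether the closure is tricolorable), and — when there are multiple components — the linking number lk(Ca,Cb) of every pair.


V(t) = t^-8 - 2t^-7 + t^-6 - 2t^-5 + 2t^-4 + t^-2
bracket: A^-10 + 2A^-2 - 2A^2 + A^6 - 2A^10 + A^14, w = -6
1 component, writhe -6, over 8 crossings
det 9, colorings 27 of 3^8 — tricolorable
observation: w = -6 shifts under R1 moves; the (-A^3)^(6) factor cancels that in V


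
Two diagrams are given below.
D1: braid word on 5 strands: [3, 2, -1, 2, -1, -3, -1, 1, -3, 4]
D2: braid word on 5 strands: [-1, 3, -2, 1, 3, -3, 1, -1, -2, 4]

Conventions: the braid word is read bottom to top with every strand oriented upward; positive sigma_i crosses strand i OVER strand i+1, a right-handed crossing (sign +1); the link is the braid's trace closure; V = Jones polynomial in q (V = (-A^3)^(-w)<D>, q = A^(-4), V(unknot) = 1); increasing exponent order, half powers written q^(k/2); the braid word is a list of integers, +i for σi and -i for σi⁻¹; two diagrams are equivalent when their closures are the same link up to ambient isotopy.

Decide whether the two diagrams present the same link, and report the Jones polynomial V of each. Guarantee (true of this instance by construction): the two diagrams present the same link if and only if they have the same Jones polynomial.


equivalent: no
D1 (bracket A^-8 - A^-4 + 1 - A^4 + A^8; 10 crossings at w = 0): V = q^-2 - q^-1 + 1 - q + q^2
D2 (bracket 1; 10 crossings at w = 0): V = 1
key observation: 2 classes among 2 diagrams; unequal V(q) rules out equality


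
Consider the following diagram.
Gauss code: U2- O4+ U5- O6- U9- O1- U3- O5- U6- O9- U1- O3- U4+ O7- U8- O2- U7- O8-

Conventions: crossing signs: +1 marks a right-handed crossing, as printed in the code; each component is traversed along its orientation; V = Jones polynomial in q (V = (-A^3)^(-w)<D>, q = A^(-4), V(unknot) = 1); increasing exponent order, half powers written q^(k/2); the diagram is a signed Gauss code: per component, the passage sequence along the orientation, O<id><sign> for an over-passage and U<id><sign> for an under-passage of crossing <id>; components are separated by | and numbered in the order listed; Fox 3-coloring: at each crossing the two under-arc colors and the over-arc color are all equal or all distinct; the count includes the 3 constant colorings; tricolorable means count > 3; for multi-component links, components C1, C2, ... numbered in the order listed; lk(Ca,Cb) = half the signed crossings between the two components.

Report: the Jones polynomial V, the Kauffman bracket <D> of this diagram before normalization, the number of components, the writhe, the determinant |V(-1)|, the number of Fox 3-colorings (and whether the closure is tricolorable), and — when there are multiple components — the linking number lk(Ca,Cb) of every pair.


V(q) = q^-11 - 2q^-10 + 2q^-9 - 3q^-8 + 2q^-7 - 2q^-6 + 2q^-5 + q^-3
bracket: -A^-9 - 2A^-1 + 2A^3 - 2A^7 + 3A^11 - 2A^15 + 2A^19 - A^23, w = -7
1 component, writhe -7, over 9 crossings
det 15, colorings 9 of 3^9 — tricolorable
observation: |V(-1)| = 15: so tricolorable, since 3 divides 15


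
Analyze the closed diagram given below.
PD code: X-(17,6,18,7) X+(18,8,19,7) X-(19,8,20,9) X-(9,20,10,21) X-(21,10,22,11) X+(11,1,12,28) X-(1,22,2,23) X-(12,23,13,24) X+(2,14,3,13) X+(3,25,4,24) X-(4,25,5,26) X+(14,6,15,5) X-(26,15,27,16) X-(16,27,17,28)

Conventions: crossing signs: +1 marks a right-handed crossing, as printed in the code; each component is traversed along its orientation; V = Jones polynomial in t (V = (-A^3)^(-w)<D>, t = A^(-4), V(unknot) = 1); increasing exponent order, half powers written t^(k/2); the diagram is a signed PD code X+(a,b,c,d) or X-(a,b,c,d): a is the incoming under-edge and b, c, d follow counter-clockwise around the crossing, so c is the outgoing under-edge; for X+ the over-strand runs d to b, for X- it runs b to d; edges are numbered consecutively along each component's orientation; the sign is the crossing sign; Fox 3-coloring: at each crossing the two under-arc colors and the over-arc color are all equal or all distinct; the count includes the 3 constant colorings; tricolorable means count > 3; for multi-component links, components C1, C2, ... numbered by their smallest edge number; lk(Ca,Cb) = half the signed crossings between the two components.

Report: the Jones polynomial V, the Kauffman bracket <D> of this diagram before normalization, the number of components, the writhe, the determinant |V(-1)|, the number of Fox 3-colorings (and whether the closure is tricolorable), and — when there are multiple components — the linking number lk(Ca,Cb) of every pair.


V = -t^-8 + 2t^-7 - 3t^-6 + 4t^-5 - 5t^-4 + 5t^-3 - 3t^-2 + 3t^-1 - 1
<D> = -A^-12 + 3A^-8 - 3A^-4 + 5 - 5A^4 + 4A^8 - 3A^12 + 2A^16 - A^20 (w = -4)
1 component over 14 crossings, w = -4
9 Fox colorings among 3^14, |V(-1)| = 27: tricolorable
why: |V(-1)| = 27: so tricolorable, since 3 divides 27


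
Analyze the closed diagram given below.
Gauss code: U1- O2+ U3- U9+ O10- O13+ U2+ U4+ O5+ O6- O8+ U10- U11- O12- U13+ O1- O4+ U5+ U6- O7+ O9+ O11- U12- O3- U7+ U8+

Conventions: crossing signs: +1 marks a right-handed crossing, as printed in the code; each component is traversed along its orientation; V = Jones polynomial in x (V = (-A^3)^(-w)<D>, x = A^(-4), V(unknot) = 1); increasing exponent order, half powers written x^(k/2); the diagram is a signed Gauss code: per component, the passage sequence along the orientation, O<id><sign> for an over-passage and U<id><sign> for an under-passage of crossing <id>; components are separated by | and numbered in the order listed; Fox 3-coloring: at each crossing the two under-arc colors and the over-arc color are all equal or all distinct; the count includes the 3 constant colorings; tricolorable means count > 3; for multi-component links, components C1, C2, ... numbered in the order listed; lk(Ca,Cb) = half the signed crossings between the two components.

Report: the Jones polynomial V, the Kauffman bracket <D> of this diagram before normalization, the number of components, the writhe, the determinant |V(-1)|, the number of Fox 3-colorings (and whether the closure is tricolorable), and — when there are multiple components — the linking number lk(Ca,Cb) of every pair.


V(x) = -x^-3 + 3x^-2 - 3x^-1 + 4 - 4x + 3x^2 - 2x^3 + x^4
bracket: -A^-13 + 2A^-9 - 3A^-5 + 4A^-1 - 4A^3 + 3A^7 - 3A^11 + A^15, w = +1
1 component, writhe +1, over 13 crossings
det 21, colorings 9 of 3^13 — tricolorable
observation: V spans 7 powers of x: at least 7 crossings in any diagram


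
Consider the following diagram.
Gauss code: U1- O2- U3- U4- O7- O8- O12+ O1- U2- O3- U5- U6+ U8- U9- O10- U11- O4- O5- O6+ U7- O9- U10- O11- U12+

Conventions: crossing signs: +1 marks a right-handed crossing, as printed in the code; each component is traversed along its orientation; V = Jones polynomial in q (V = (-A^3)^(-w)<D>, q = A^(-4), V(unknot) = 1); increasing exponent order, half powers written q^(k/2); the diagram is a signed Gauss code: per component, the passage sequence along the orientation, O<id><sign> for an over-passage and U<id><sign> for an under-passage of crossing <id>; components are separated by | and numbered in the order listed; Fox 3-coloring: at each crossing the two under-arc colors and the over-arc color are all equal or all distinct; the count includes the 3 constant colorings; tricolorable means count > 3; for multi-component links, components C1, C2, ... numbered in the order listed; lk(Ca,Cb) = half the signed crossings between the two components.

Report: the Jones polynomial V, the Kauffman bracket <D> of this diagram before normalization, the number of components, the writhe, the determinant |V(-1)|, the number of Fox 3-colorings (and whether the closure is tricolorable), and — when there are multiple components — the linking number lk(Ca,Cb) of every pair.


Jones polynomial: V(q) = -q^-8 + q^-5 + q^-3
<D> = A^-12 + A^-4 - A^8; writhe -8
components 1, writhe -8 (12 crossings)
3-colorings: 9 of 3^12, det 3 — tricolorable
note: det 3 = |V(-1)|; divisible by 3, so tricolorable


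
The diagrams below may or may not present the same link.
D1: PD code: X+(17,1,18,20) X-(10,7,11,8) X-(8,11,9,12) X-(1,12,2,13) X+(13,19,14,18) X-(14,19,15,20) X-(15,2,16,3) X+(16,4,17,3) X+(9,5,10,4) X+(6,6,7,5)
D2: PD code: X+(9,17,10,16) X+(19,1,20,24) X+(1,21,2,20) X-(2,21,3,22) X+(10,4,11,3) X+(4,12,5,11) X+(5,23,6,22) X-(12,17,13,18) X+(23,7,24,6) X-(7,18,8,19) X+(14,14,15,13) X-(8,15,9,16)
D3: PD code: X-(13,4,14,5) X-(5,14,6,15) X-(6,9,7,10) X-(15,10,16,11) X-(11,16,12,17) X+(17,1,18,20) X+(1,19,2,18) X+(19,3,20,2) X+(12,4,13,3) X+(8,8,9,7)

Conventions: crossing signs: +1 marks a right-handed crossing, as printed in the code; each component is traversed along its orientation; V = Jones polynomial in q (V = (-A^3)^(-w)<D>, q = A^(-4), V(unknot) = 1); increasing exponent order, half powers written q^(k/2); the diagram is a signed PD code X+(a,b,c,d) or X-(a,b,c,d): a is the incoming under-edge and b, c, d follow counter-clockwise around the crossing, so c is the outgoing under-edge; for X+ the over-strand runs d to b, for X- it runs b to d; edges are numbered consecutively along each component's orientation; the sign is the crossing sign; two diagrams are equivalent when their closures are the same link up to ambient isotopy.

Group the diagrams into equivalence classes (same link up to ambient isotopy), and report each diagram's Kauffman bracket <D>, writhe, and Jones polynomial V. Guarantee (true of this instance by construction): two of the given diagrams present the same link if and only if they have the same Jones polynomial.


equivalence classes: {D1} | {D2} | {D3}
D1 (bracket 1; 10 crossings at w = 0): V = 1
D2 (bracket -A^-12 + A^-8 - A^-4 + 2 - A^4 + A^8; 12 crossings at w = +4): V = q - q^2 + 2q^3 - q^4 + q^5 - q^6
V(D3) = -q^-3 + q^-2 - q^-1 + 3 - q + q^2 - q^3  [10 crossings, <D> = -A^-12 + A^-8 - A^-4 + 3 - A^4 + A^8 - A^12, w = 0]
key observation: 3 classes among 3 diagrams; unequal V(q) rules out equality


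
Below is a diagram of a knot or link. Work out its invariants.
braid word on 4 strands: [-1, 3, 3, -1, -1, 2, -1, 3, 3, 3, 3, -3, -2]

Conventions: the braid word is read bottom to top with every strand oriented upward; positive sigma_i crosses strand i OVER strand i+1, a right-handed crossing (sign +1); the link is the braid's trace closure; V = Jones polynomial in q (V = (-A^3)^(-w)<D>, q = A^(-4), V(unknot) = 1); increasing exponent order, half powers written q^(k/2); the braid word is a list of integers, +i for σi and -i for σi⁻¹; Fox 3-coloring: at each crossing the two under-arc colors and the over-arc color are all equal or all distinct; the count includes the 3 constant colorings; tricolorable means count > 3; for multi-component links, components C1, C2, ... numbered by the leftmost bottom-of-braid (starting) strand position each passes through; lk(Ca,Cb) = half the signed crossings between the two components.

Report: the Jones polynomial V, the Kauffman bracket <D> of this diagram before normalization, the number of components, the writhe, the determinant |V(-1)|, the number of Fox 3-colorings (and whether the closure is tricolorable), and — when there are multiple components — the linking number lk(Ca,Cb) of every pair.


V = -q^-1 + 2 - q + 2q^2 - q^3 + q^4 - q^5
<D> = A^-17 - A^-13 + A^-9 - 2A^-5 + A^-1 - 2A^3 + A^7 (w = +1)
1 component over 13 crossings, w = +1
9 Fox colorings among 3^13, |V(-1)| = 9: tricolorable
why: w = +1 shifts under R1 moves; the (-A^3)^(-1) factor cancels that in V
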